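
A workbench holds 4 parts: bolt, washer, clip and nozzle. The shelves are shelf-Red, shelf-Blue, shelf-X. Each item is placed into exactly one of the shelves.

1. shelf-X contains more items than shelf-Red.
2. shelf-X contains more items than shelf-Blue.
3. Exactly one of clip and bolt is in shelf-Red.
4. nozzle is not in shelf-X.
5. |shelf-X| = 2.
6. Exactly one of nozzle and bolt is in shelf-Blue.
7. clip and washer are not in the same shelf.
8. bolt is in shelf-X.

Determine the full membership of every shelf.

shelf-Red = {clip}; shelf-Blue = {nozzle}; shelf-X = {bolt, washer}

From (4): nozzle ∉ shelf-X.
From (8): bolt ∈ shelf-X.
(3) (exactly one): clip ∈ shelf-Red.
(5): only 2 candidates remain for shelf-X, so all are in.
(6) (exactly one): nozzle ∈ shelf-Blue.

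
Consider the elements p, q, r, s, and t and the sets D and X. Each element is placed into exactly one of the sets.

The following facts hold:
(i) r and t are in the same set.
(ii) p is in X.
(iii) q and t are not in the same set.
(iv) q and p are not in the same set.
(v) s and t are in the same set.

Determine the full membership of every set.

D = {q}; X = {p, r, s, t}

From (ii): p ∈ X.
(iv): q ∉ X.
Only one set left: q ∈ D.
(iii): t ∉ D.
(v): s matches t: s ∉ D.
Only one set left: s ∈ X.
Only one set left: t ∈ X.
(i): r matches t: r ∉ D.
(i): r matches t: r ∈ X.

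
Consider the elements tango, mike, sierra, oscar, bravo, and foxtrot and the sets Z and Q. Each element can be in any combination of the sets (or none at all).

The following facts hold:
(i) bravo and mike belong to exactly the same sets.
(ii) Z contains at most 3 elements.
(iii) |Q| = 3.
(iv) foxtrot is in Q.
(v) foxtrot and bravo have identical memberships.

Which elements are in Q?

From (iv): foxtrot ∈ Q.
(v): bravo matches foxtrot: bravo ∈ Q.
(i): mike matches bravo: mike ∈ Q.
(iii): Q already has 3, so the rest are out.

Q = {bravo, foxtrot, mike}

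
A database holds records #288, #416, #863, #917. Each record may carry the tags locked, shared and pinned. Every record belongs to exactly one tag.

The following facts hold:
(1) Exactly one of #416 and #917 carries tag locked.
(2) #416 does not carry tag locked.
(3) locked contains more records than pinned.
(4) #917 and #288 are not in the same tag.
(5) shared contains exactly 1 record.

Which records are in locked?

From (2): #416 ∉ locked.
(1) (exactly one): #917 ∈ locked.
(4): #288 ∉ locked.
Suppose #863 ∉ locked: no assignment then satisfies all the clues, so #863 ∈ locked.

locked = {#863, #917}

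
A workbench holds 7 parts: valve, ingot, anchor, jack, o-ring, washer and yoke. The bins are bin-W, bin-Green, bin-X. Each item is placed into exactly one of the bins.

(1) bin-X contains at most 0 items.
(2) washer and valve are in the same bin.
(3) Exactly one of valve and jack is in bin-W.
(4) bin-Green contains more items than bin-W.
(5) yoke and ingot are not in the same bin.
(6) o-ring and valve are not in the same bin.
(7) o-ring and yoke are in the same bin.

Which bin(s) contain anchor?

anchor: bin-Green

(1): bin-X already has 0, so the rest are out.
Suppose anchor ∈ bin-W: no assignment then satisfies all the clues, so anchor ∉ bin-W.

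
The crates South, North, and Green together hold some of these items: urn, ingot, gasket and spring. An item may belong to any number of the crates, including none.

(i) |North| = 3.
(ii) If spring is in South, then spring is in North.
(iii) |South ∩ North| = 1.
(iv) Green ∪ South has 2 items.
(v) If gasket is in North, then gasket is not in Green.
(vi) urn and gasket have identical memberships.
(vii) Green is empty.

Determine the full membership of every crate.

South = {ingot, spring}; North = {gasket, spring, urn}; Green = {}

(vii): Green already has 0, so the rest are out.
Suppose urn ∈ South: no assignment then satisfies all the clues, so urn ∉ South.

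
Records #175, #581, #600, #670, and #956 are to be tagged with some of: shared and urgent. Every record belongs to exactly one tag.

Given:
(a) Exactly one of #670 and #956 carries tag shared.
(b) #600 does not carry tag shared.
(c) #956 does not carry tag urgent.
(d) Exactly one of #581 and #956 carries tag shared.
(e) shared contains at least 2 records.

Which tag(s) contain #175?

#175: shared

From (b): #600 ∉ shared.
From (c): #956 ∉ urgent.
Only one tag left: #600 ∈ urgent.
Only one tag left: #956 ∈ shared.
(a) (exactly one): #670 ∉ shared.
(d) (exactly one): #581 ∉ shared.
(e): only 2 candidates remain for shared, so all are in.
Only one tag left: #581 ∈ urgent.
Only one tag left: #670 ∈ urgent.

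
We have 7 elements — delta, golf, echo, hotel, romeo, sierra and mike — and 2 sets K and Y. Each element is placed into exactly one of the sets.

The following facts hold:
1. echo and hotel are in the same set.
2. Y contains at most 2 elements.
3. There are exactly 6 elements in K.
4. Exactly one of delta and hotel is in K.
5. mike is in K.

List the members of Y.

Y = {delta}

From (5): mike ∈ K.
Suppose delta ∉ Y: no assignment then satisfies all the clues, so delta ∈ Y.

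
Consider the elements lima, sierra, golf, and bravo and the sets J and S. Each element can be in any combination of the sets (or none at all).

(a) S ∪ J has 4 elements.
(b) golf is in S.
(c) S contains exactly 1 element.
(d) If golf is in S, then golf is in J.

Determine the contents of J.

J = {bravo, golf, lima, sierra}

From (b): golf ∈ S.
(c): S already has 1, so the rest are out.
(d): golf ∈ J.
Suppose lima ∉ J: no assignment then satisfies all the clues, so lima ∈ J.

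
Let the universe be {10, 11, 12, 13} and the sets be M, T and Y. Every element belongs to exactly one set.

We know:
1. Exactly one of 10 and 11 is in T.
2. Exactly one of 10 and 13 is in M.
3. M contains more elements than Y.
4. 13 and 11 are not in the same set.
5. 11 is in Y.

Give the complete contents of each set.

M = {12, 13}; T = {10}; Y = {11}

From (5): 11 ∈ Y.
(1) (exactly one): 10 ∈ T.
(2) (exactly one): 13 ∈ M.
Suppose 12 ∉ M: no assignment then satisfies all the clues, so 12 ∈ M.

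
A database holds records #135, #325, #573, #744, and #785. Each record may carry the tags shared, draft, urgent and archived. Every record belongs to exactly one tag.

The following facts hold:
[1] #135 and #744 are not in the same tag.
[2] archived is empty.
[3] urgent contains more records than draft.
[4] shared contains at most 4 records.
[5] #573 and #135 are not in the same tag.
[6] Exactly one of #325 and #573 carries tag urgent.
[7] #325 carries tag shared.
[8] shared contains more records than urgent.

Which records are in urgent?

From (7): #325 ∈ shared.
(2): archived already has 0, so the rest are out.
(6) (exactly one): #573 ∈ urgent.
(5): #135 ∉ urgent.
Suppose #744 ∉ urgent: no assignment then satisfies all the clues, so #744 ∈ urgent.

urgent = {#573, #744}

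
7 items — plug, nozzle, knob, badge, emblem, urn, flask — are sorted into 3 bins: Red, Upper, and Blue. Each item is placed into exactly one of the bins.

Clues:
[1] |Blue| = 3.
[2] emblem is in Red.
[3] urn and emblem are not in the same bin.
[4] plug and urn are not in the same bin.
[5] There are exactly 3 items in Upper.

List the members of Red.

Red = {emblem}

From (2): emblem ∈ Red.
(3): urn ∉ Red.
Suppose plug ∈ Red: no assignment then satisfies all the clues, so plug ∉ Red.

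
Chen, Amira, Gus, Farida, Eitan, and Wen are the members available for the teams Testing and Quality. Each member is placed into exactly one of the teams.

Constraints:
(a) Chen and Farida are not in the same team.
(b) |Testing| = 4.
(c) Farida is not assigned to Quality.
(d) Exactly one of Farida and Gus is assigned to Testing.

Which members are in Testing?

Testing = {Amira, Eitan, Farida, Wen}

From (c): Farida ∉ Quality.
Only one team left: Farida ∈ Testing.
(a): Chen ∉ Testing.
(d) (exactly one): Gus ∉ Testing.
Only one team left: Chen ∈ Quality.
Only one team left: Gus ∈ Quality.
(b): only 4 candidates remain for Testing, so all are in.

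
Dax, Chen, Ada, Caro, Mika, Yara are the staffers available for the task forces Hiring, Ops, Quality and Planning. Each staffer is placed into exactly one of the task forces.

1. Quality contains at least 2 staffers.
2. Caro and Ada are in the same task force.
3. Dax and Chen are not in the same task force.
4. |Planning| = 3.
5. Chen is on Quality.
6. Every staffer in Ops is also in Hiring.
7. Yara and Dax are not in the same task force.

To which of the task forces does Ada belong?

Ada: Planning

From (5): Chen ∈ Quality.
(3): Dax ∉ Quality.
Suppose Ada ∈ Hiring: no assignment then satisfies all the clues, so Ada ∉ Hiring.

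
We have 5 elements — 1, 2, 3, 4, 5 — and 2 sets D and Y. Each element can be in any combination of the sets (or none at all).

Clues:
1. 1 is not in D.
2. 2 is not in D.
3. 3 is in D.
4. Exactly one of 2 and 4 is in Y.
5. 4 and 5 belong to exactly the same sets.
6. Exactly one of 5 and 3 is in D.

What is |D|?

1

From (1): 1 ∉ D.
From (2): 2 ∉ D.
From (3): 3 ∈ D.
(6) (exactly one): 5 ∉ D.
(5): 4 matches 5: 4 ∉ D.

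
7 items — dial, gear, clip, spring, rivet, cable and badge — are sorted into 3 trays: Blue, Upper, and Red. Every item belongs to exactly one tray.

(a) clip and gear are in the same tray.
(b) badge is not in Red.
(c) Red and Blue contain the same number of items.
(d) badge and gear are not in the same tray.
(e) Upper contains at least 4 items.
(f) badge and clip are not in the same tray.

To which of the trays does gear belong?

gear: Upper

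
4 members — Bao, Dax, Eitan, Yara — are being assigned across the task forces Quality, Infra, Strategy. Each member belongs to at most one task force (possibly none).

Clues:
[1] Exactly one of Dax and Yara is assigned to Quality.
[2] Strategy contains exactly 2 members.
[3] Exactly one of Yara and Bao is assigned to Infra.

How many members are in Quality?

1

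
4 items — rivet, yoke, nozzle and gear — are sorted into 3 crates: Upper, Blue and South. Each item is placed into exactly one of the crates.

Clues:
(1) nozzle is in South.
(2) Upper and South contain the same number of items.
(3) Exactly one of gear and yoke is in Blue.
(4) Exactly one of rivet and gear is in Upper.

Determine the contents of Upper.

Upper = {gear}

From (1): nozzle ∈ South.
Suppose rivet ∈ Upper: no assignment then satisfies all the clues, so rivet ∉ Upper.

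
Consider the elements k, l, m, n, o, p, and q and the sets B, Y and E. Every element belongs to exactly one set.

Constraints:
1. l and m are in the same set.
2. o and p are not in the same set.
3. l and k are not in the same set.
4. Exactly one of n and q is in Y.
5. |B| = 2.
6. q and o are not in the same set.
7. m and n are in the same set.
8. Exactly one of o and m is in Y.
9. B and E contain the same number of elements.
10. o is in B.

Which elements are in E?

E = {p, q}

From (10): o ∈ B.
(2): p ∉ B.
(6): q ∉ B.
(8) (exactly one): m ∈ Y.
(1): l matches m: l ∉ B.
(1): l matches m: l ∈ Y.
(3): k ∉ Y.
(7): n matches m: n ∉ B.
(7): n matches m: n ∈ Y.
(4) (exactly one): q ∉ Y.
(5): only 2 candidates remain for B, so all are in.
Suppose p ∉ E: no assignment then satisfies all the clues, so p ∈ E.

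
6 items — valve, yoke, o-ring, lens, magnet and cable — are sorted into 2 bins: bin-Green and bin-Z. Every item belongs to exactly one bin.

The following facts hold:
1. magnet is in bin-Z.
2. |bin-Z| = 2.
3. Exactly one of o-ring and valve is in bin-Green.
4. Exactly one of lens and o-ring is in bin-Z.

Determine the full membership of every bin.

bin-Green = {cable, lens, valve, yoke}; bin-Z = {magnet, o-ring}

From (1): magnet ∈ bin-Z.
Suppose valve ∉ bin-Green: no assignment then satisfies all the clues, so valve ∈ bin-Green.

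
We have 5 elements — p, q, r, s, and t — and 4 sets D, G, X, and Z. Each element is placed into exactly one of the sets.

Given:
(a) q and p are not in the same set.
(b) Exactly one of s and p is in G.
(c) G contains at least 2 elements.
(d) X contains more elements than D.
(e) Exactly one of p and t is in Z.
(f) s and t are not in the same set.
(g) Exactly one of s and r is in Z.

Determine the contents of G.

G = {q, s}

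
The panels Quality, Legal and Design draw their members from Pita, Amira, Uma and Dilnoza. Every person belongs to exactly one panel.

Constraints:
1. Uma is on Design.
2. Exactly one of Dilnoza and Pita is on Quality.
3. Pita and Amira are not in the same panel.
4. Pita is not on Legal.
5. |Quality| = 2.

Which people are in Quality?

Quality = {Amira, Dilnoza}

From (1): Uma ∈ Design.
From (4): Pita ∉ Legal.
Suppose Pita ∈ Quality: no assignment then satisfies all the clues, so Pita ∉ Quality.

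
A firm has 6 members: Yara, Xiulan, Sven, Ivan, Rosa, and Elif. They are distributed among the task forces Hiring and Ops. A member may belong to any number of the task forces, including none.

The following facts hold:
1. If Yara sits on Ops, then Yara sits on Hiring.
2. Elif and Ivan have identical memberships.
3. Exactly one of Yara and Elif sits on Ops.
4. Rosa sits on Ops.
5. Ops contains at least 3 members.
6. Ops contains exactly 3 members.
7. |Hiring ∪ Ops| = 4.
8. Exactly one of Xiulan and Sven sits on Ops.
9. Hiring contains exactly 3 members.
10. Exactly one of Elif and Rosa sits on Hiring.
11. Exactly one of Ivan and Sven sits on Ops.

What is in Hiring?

Hiring = {Rosa, Xiulan, Yara}

From (4): Rosa ∈ Ops.
Suppose Yara ∉ Hiring: no assignment then satisfies all the clues, so Yara ∈ Hiring.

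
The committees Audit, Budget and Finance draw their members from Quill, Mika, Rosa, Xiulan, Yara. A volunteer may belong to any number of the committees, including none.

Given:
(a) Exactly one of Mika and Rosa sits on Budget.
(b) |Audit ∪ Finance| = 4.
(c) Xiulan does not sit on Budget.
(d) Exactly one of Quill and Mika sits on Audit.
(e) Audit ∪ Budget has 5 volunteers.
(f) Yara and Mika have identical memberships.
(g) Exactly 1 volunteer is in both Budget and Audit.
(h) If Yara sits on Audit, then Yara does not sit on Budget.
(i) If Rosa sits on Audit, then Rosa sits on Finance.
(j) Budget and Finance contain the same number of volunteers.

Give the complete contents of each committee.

Audit = {Mika, Rosa, Xiulan, Yara}; Budget = {Quill, Rosa}; Finance = {Rosa, Xiulan}

From (c): Xiulan ∉ Budget.
Suppose Quill ∈ Audit: no assignment then satisfies all the clues, so Quill ∉ Audit.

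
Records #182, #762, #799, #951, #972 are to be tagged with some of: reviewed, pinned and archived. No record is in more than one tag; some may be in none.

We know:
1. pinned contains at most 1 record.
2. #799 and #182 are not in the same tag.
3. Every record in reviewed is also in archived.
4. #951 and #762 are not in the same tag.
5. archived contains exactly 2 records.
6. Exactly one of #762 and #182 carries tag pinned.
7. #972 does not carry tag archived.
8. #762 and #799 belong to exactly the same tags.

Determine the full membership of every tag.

reviewed = {}; pinned = {#182}; archived = {#762, #799}

From (7): #972 ∉ archived.
(3) contrapositive: #972 ∉ reviewed.
Suppose #182 ∈ reviewed: no assignment then satisfies all the clues, so #182 ∉ reviewed.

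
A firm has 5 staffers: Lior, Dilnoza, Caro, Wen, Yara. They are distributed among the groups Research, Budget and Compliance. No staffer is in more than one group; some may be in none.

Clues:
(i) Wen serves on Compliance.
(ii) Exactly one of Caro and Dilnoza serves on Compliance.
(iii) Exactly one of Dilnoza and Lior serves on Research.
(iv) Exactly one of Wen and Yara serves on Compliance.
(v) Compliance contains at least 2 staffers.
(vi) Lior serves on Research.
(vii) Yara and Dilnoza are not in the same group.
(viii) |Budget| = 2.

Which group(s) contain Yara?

Yara: Budget

From (i): Wen ∈ Compliance.
From (vi): Lior ∈ Research.
(iii) (exactly one): Dilnoza ∉ Research.
(iv) (exactly one): Yara ∉ Compliance.
Suppose Yara ∈ Research: no assignment then satisfies all the clues, so Yara ∉ Research.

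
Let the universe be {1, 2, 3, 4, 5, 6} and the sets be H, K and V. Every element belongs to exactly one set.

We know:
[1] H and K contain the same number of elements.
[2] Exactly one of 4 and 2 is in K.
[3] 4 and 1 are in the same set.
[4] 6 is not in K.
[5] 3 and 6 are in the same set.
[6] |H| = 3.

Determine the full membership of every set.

H = {2, 3, 6}; K = {1, 4, 5}; V = {}

From (4): 6 ∉ K.
(5): 3 matches 6: 3 ∉ K.
Suppose 1 ∈ H: no assignment then satisfies all the clues, so 1 ∉ H.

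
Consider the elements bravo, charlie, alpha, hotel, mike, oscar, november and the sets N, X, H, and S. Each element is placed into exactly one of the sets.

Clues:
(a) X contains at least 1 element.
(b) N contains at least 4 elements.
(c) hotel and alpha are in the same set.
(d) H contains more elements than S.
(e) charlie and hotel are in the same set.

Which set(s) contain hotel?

hotel: N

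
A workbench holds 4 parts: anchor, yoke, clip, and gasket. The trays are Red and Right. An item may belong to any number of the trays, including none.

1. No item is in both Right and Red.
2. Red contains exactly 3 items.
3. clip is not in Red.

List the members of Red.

Red = {anchor, gasket, yoke}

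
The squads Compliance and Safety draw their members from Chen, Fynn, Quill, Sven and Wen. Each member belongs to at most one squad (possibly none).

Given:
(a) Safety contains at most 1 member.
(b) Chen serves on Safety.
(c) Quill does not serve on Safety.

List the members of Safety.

From (b): Chen ∈ Safety.
From (c): Quill ∉ Safety.
(a): Safety already has 1, so the rest are out.

Safety = {Chen}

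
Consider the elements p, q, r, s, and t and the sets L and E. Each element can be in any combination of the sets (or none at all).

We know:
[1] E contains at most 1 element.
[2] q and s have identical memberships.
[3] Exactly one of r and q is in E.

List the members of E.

E = {r}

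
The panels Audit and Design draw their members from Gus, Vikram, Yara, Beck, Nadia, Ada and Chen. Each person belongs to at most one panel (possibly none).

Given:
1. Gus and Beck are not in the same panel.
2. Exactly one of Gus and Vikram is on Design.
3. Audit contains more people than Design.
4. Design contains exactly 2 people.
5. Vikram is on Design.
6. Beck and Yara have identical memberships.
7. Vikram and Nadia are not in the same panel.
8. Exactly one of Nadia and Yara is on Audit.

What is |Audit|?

3

From (5): Vikram ∈ Design.
(2) (exactly one): Gus ∉ Design.
(7): Nadia ∉ Design.
Suppose Yara ∈ Design: no assignment then satisfies all the clues, so Yara ∉ Design.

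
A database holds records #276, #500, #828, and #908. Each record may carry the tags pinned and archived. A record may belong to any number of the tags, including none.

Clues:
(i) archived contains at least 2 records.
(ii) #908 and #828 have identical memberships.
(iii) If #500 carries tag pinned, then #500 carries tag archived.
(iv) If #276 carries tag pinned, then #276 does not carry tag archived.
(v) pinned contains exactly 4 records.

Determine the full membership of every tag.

pinned = {#276, #500, #828, #908}; archived = {#500, #828, #908}

(v): only 4 candidates remain for pinned, so all are in.
(iii): #500 ∈ archived.
(iv): #276 ∉ archived.
Suppose #828 ∉ archived: no assignment then satisfies all the clues, so #828 ∈ archived.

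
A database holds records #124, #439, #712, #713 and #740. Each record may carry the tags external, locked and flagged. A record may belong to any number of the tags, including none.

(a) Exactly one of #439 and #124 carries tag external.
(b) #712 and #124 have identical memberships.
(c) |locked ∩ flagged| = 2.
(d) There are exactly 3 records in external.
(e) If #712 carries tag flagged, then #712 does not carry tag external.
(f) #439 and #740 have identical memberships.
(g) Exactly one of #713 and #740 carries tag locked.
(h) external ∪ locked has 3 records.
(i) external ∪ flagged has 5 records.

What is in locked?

locked = {#439, #740}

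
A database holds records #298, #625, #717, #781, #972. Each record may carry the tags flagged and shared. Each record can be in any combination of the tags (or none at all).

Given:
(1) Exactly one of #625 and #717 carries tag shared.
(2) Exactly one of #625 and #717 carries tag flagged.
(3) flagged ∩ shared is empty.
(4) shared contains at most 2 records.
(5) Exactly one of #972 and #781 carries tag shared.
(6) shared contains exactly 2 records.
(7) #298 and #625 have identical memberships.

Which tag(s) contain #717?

#717: shared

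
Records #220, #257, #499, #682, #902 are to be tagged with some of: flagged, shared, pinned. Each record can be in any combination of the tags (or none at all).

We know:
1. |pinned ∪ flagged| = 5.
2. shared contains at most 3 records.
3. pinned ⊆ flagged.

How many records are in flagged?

5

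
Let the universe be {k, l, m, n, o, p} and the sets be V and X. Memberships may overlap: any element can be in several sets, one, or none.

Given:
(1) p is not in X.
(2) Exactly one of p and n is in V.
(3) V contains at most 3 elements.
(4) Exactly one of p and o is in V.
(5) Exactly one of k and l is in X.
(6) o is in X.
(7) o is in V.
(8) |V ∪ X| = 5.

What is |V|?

3

From (1): p ∉ X.
From (6): o ∈ X.
From (7): o ∈ V.
(4) (exactly one): p ∉ V.
(2) (exactly one): n ∈ V.
Suppose m ∈ V: no assignment then satisfies all the clues, so m ∉ V.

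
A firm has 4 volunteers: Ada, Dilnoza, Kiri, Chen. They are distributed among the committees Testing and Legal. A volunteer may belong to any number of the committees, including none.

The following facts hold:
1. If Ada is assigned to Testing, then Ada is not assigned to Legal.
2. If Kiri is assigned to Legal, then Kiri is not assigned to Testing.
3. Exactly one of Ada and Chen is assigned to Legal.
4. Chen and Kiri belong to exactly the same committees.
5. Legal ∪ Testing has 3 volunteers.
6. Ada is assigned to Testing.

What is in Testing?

Testing = {Ada}

From (6): Ada ∈ Testing.
(1): Ada ∉ Legal.
(3) (exactly one): Chen ∈ Legal.
(4): Kiri matches Chen: Kiri ∈ Legal.
(2): Kiri ∉ Testing.
(4): Chen matches Kiri: Chen ∉ Testing.
Suppose Dilnoza ∈ Testing: no assignment then satisfies all the clues, so Dilnoza ∉ Testing.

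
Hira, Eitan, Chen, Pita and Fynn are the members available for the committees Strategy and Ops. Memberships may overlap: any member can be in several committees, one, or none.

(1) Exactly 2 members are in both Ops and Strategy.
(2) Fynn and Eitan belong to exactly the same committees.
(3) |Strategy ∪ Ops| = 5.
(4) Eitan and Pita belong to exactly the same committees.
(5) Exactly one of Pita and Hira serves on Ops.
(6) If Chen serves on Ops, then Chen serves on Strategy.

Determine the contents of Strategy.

Strategy = {Chen, Eitan, Fynn, Hira, Pita}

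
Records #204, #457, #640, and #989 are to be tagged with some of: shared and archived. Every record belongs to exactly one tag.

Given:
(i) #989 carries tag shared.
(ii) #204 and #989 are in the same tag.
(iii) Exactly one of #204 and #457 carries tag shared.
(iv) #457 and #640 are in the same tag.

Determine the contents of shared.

From (i): #989 ∈ shared.
(ii): #204 matches #989: #204 ∈ shared.
(iii) (exactly one): #457 ∉ shared.
(iv): #640 matches #457: #640 ∉ shared.
Only one tag left: #457 ∈ archived.
Only one tag left: #640 ∈ archived.

shared = {#204, #989}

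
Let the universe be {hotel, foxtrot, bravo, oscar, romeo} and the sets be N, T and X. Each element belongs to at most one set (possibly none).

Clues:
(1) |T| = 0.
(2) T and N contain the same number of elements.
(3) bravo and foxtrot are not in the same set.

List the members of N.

N = {}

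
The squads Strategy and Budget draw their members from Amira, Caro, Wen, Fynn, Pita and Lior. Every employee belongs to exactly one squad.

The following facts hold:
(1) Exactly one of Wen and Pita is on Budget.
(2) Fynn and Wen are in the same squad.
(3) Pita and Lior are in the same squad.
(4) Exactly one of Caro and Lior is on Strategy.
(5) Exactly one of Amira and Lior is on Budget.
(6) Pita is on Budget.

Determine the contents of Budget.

Budget = {Lior, Pita}

From (6): Pita ∈ Budget.
(1) (exactly one): Wen ∉ Budget.
(2): Fynn matches Wen: Fynn ∉ Budget.
(3): Lior matches Pita: Lior ∉ Strategy.
(3): Lior matches Pita: Lior ∈ Budget.
(4) (exactly one): Caro ∈ Strategy.
(5) (exactly one): Amira ∉ Budget.
Only one squad left: Amira ∈ Strategy.
Only one squad left: Wen ∈ Strategy.
Only one squad left: Fynn ∈ Strategy.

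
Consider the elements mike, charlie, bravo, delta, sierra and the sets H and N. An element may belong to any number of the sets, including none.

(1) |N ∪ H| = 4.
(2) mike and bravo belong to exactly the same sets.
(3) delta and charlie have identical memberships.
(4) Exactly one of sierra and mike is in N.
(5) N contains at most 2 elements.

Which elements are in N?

N = {bravo, mike}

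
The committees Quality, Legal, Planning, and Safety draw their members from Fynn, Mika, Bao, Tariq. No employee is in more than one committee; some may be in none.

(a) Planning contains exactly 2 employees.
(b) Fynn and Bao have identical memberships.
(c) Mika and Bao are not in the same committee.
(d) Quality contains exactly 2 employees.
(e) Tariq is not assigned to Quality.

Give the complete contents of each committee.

Quality = {Bao, Fynn}; Legal = {}; Planning = {Mika, Tariq}; Safety = {}

From (e): Tariq ∉ Quality.
Suppose Fynn ∉ Quality: no assignment then satisfies all the clues, so Fynn ∈ Quality.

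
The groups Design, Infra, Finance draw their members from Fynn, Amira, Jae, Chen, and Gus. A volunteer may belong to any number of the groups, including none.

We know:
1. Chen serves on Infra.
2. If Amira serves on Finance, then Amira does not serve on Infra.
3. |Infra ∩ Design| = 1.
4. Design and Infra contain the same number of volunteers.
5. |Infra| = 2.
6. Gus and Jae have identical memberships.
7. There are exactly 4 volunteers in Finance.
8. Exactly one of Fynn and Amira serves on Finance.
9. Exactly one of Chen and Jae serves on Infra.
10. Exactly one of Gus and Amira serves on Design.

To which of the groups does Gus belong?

Gus: Finance

From (1): Chen ∈ Infra.
(9) (exactly one): Jae ∉ Infra.
(6): Gus matches Jae: Gus ∉ Infra.
Suppose Gus ∈ Design: no assignment then satisfies all the clues, so Gus ∉ Design.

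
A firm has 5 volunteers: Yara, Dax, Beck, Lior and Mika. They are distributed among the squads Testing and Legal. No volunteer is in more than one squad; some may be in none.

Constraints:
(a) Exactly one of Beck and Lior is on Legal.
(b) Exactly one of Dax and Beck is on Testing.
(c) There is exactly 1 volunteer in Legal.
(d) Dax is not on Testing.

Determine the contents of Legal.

From (d): Dax ∉ Testing.
(b) (exactly one): Beck ∈ Testing.
(a) (exactly one): Lior ∈ Legal.
(c): Legal already has 1, so the rest are out.

Legal = {Lior}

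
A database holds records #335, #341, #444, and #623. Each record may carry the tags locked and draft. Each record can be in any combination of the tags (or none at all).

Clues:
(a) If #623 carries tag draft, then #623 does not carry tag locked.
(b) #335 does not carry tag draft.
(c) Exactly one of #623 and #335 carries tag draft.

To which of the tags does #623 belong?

#623: draft

From (b): #335 ∉ draft.
(c) (exactly one): #623 ∈ draft.
(a): #623 ∉ locked.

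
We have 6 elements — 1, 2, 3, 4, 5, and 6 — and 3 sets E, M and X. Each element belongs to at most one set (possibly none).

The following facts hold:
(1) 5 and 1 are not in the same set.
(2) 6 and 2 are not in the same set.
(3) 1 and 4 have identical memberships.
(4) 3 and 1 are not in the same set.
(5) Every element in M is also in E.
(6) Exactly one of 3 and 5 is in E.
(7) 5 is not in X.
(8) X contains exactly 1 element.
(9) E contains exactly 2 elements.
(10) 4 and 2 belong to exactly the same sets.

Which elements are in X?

X = {3}

From (7): 5 ∉ X.
Suppose 1 ∈ X: no assignment then satisfies all the clues, so 1 ∉ X.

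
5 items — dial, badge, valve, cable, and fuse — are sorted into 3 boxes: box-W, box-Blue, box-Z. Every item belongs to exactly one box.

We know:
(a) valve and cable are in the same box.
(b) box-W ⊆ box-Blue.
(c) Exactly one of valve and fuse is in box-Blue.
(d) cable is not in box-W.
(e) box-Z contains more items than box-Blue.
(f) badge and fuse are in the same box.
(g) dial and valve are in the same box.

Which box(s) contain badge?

badge: box-Blue

From (d): cable ∉ box-W.
(a): valve matches cable: valve ∉ box-W.
(g): dial matches valve: dial ∉ box-W.
Suppose badge ∈ box-W: no assignment then satisfies all the clues, so badge ∉ box-W.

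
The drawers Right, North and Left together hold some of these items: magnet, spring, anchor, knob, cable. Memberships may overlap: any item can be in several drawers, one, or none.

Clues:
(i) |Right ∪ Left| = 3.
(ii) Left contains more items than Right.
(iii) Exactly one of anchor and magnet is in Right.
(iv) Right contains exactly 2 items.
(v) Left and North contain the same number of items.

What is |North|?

3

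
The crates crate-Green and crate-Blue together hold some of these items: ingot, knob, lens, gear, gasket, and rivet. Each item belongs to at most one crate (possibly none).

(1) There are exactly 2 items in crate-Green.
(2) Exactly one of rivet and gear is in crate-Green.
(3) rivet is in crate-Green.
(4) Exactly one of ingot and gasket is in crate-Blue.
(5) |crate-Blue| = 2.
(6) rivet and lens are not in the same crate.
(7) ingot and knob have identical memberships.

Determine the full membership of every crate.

crate-Green = {gasket, rivet}; crate-Blue = {ingot, knob}

From (3): rivet ∈ crate-Green.
(2) (exactly one): gear ∉ crate-Green.
(6): lens ∉ crate-Green.
Suppose ingot ∈ crate-Green: no assignment then satisfies all the clues, so ingot ∉ crate-Green.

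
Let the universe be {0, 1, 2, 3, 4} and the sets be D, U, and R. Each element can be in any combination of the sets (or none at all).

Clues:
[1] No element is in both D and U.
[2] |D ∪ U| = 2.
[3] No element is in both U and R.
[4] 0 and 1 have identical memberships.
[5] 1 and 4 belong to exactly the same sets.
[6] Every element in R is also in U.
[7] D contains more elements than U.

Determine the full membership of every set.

D = {2, 3}; U = {}; R = {}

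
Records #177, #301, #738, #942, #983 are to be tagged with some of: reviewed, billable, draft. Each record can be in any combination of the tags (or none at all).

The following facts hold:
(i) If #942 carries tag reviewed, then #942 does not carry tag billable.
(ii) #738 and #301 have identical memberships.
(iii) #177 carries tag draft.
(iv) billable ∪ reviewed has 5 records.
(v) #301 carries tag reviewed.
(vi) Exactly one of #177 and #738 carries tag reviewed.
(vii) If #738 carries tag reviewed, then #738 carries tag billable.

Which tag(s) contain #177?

#177: billable, draft

From (iii): #177 ∈ draft.
From (v): #301 ∈ reviewed.
(ii): #738 matches #301: #738 ∈ reviewed.
(vi) (exactly one): #177 ∉ reviewed.
(vii): #738 ∈ billable.
(ii): #301 matches #738: #301 ∈ billable.
Suppose #177 ∉ billable: no assignment then satisfies all the clues, so #177 ∈ billable.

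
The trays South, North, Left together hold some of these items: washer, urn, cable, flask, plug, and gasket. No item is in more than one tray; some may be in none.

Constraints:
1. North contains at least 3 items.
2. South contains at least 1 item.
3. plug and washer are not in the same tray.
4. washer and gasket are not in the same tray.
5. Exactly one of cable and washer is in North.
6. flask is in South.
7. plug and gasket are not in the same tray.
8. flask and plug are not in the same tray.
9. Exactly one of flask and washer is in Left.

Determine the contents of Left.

Left = {washer}

From (6): flask ∈ South.
(8): plug ∉ South.
(9) (exactly one): washer ∈ Left.
(3): plug ∉ Left.
(4): gasket ∉ Left.
(5) (exactly one): cable ∈ North.
Suppose urn ∈ Left: no assignment then satisfies all the clues, so urn ∉ Left.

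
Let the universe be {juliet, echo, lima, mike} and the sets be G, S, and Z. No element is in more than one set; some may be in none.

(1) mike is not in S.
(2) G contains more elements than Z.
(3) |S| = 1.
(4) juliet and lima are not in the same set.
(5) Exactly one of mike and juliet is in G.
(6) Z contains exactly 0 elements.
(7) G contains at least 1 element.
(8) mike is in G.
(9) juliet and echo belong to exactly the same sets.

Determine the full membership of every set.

G = {mike}; S = {lima}; Z = {}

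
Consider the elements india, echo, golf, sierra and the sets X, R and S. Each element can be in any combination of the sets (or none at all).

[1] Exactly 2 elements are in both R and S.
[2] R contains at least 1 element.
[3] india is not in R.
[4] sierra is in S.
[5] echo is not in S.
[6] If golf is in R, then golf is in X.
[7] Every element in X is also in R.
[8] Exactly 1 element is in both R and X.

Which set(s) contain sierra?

sierra: R, S

From (3): india ∉ R.
From (4): sierra ∈ S.
From (5): echo ∉ S.
(7) contrapositive: india ∉ X.
Suppose sierra ∈ X: no assignment then satisfies all the clues, so sierra ∉ X.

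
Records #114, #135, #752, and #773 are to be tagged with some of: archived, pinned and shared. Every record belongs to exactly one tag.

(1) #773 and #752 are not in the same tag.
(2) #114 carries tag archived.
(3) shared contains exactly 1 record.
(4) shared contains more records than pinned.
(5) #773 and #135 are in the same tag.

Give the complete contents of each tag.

archived = {#114, #135, #773}; pinned = {}; shared = {#752}

From (2): #114 ∈ archived.
Suppose #135 ∉ archived: no assignment then satisfies all the clues, so #135 ∈ archived.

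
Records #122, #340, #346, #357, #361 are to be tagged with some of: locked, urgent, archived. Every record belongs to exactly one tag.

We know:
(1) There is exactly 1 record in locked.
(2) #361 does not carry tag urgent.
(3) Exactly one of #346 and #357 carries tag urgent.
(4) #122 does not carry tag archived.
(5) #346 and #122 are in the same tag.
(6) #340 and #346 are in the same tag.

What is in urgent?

urgent = {#122, #340, #346}

From (2): #361 ∉ urgent.
From (4): #122 ∉ archived.
(5): #346 matches #122: #346 ∉ archived.
(6): #340 matches #346: #340 ∉ archived.
Suppose #122 ∉ urgent: no assignment then satisfies all the clues, so #122 ∈ urgent.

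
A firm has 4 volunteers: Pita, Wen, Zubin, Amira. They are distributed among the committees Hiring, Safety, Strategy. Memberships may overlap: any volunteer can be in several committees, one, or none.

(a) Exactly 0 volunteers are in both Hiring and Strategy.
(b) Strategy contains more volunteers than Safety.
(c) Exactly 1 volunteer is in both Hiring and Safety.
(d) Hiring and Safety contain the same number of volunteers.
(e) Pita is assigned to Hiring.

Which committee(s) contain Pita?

Pita: Hiring, Safety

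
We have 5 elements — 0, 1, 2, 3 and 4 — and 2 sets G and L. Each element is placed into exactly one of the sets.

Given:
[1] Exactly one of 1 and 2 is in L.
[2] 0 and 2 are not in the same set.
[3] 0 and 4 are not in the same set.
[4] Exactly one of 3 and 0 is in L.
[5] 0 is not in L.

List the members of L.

L = {2, 3, 4}

From (5): 0 ∉ L.
(4) (exactly one): 3 ∈ L.
Only one set left: 0 ∈ G.
(2): 2 ∉ G.
(3): 4 ∉ G.
Only one set left: 2 ∈ L.
Only one set left: 4 ∈ L.
(1) (exactly one): 1 ∉ L.
Only one set left: 1 ∈ G.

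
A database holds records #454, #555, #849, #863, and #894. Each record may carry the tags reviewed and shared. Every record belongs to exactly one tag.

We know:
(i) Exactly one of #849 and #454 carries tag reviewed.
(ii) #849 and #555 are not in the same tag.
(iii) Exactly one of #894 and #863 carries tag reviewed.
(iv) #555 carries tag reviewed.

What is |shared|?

2

From (iv): #555 ∈ reviewed.
(ii): #849 ∉ reviewed.
Only one tag left: #849 ∈ shared.
(i) (exactly one): #454 ∈ reviewed.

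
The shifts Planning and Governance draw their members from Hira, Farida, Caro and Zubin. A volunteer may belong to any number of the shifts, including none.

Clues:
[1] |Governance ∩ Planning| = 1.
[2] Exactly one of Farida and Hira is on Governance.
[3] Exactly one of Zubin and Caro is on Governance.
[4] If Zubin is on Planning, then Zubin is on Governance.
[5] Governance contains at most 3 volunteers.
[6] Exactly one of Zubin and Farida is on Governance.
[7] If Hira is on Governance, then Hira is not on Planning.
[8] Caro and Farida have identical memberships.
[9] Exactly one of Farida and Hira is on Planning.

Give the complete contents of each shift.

Planning = {Caro, Farida, Zubin}; Governance = {Hira, Zubin}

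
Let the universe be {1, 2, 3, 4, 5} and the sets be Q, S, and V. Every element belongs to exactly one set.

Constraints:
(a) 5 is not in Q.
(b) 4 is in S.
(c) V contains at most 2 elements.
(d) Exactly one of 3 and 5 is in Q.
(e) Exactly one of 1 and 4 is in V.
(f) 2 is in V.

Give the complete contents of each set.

Q = {3}; S = {4, 5}; V = {1, 2}

From (a): 5 ∉ Q.
From (b): 4 ∈ S.
From (f): 2 ∈ V.
(d) (exactly one): 3 ∈ Q.
(e) (exactly one): 1 ∈ V.
(c): V already has 2, so the rest are out.
Only one set left: 5 ∈ S.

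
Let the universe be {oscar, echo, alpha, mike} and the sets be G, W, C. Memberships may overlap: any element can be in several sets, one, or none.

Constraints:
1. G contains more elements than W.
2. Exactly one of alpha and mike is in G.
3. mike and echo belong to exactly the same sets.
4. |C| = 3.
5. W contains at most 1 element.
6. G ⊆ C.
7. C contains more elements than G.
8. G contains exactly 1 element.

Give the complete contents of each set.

G = {alpha}; W = {}; C = {alpha, echo, mike}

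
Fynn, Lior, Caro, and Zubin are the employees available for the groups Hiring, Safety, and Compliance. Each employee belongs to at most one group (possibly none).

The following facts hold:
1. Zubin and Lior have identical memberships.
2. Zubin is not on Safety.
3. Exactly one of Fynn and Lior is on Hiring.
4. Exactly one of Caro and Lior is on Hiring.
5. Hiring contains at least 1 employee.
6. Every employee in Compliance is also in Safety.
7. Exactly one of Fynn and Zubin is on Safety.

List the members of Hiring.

Hiring = {Lior, Zubin}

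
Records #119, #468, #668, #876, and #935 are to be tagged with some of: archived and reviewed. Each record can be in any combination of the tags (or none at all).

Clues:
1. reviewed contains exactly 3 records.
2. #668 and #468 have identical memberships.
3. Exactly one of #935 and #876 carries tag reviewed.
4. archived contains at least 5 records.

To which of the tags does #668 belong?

(4): only 5 candidates remain for archived, so all are in.
Suppose #668 ∉ reviewed: no assignment then satisfies all the clues, so #668 ∈ reviewed.

#668: archived, reviewed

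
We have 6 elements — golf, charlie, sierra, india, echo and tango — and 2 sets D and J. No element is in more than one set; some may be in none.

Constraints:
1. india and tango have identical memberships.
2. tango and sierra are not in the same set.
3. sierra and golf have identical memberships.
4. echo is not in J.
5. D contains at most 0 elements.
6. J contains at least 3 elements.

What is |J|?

3

From (4): echo ∉ J.
(5): D already has 0, so the rest are out.
Suppose charlie ∉ J: no assignment then satisfies all the clues, so charlie ∈ J.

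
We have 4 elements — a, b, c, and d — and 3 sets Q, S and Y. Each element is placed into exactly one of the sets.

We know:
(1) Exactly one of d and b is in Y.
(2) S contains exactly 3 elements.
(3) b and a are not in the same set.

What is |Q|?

0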